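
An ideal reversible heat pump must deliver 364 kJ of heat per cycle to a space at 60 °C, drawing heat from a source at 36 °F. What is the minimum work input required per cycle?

W_in ≈ 63.1 kJ

T_H = 60 °C → 60 + 273.15 = 333.15 K.
T_C = 36 °F → (36 − 32) × 5/9 = 2.22 °C = 275.37 K.
For a reversible heat pump, COP_HP = T_H/(T_H − T_C) = 333.15/57.78 = 5.7661.
W = Q_H/COP_HP = 364/5.7661 = 63.1 kJ.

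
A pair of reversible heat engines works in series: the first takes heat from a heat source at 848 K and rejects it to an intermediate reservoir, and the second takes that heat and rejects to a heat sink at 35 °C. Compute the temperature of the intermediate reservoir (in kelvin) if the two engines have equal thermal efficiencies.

T_C = 35 °C → 35 + 273.15 = 308.15 K.
Equal efficiencies require 1 − T_m/T_H = 1 − T_C/T_m, i.e. T_m/T_H = T_C/T_m, so T_m = √(T_H·T_C) = √(848.00 × 308.15) = 511 K.

T_m ≈ 511 K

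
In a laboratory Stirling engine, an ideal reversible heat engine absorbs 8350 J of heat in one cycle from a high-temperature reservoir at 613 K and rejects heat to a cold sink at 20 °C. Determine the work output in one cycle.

W ≈ 4357 J

T_C = 20 °C → 20 + 273.15 = 293.15 K.
For a reversible engine, η = 1 − T_C/T_H = 1 − 293.15/613.00 = 0.5218.
W = η·Q_H = 0.5218 × 8350 = 4357 J.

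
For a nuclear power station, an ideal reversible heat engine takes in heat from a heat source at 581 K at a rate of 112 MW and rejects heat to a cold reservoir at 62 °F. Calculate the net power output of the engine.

Ẇ ≈ 56.1 MW

T_C = 62 °F → (62 − 32) × 5/9 = 16.67 °C = 289.82 K.
The Carnot efficiency is η = 1 − T_C/T_H = 1 − 289.82/581.00 = 0.5012.
W = η·Q_H = 0.5012 × 112 = 56.1 MW.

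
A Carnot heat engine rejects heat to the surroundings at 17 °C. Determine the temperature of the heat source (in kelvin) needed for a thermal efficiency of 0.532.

T_H ≈ 620 K

T_C = 17 °C → 17 + 273.15 = 290.15 K.
From η = 1 − T_C/T_H, solving for T_H gives T_H = T_C/(1 − η) = 290.15/(1 − 0.532) = 620 K.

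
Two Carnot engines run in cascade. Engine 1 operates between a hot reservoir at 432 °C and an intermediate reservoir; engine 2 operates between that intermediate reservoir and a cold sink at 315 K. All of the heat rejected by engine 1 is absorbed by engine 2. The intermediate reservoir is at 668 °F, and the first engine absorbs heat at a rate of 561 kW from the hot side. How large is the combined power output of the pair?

Ẇ_total ≈ 310 kW

T_H = 432 °C → 432 + 273.15 = 705.15 K.
Two reversible stages in series are equivalent to a single Carnot engine between T_H and T_C, so η_total = 1 − T_C/T_H = 1 − 315.00/705.15 = 0.5533.
W_total = η_total · Q_H = 0.5533 × 561 = 310 kW.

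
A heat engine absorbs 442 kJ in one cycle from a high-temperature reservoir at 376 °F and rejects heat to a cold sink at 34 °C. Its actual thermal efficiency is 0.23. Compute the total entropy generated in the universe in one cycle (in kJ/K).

ΔS_univ ≈ 0.156 kJ/K

T_H = 376 °F → (376 − 32) × 5/9 = 191.11 °C = 464.26 K.
T_C = 34 °C → 34 + 273.15 = 307.15 K.
W = η·Q_H = 0.23 × 442 = 101.7 kJ, so Q_C = Q_H − W = 340.3 kJ.
Entropy balance on the reservoirs: −Q_H/T_H = -0.9521 kJ/K, +Q_C/T_C = 1.108 kJ/K.
ΔS_univ = −Q_H/T_H + Q_C/T_C = 0.156 kJ/K (> 0, since η = 0.23 < η_Carnot = 0.338).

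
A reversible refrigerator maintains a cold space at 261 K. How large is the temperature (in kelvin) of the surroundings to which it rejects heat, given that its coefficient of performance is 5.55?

COP_R = T_C/(T_H − T_C) ⇒ T_H = T_C·(1 + 1/COP_R) = 261.00 × (1 + 1/5.55) = 308 K.

T_H ≈ 308 K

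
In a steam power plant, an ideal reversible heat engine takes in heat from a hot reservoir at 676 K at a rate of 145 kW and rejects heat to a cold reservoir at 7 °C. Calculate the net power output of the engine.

Ẇ ≈ 84.9 kW

T_C = 7 °C → 7 + 273.15 = 280.15 K.
Since the cycle is reversible, η = 1 − T_C/T_H = 1 − 280.15/676.00 = 0.5856.
W = η·Q_H = 0.5856 × 145 = 84.9 kW.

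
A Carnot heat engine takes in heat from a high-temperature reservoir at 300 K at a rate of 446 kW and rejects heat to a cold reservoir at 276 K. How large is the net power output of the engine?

For a reversible engine, η = 1 − T_C/T_H = 1 − 276.00/300.00 = 0.0800.
W = η·Q_H = 0.0800 × 446 = 35.68 kW.

Ẇ ≈ 35.68 kW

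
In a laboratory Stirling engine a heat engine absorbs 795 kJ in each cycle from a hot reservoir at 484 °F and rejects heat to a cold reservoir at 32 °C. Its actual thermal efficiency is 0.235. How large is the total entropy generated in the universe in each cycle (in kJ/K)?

ΔS_univ ≈ 0.477 kJ/K

T_H = 484 °F → (484 − 32) × 5/9 = 251.11 °C = 524.26 K.
T_C = 32 °C → 32 + 273.15 = 305.15 K.
W = η·Q_H = 0.235 × 795 = 186.8 kJ, so Q_C = Q_H − W = 608.2 kJ.
Entropy balance on the reservoirs: −Q_H/T_H = -1.516 kJ/K, +Q_C/T_C = 1.993 kJ/K.
ΔS_univ = −Q_H/T_H + Q_C/T_C = 0.477 kJ/K (> 0, since η = 0.235 < η_Carnot = 0.418).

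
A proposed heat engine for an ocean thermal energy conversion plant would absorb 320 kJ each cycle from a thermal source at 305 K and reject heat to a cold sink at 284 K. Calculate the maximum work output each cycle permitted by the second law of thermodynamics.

W_max ≈ 22.0 kJ

By the Carnot theorem, η_max = 1 − T_C/T_H = 1 − 284.00/305.00 = 0.0689.
W_max = η_max · Q_H = 0.0689 × 320 = 22.0 kJ.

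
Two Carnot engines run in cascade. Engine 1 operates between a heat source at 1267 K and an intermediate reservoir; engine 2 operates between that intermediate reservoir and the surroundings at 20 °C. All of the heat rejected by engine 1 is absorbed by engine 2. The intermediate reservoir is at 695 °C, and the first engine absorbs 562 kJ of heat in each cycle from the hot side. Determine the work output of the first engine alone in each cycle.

W₁ ≈ 133 kJ

T_C = 20 °C → 20 + 273.15 = 293.15 K.
T_m = 695 °C → 695 + 273.15 = 968.15 K.
First-stage efficiency η₁ = 1 − T_m/T_H = 1 − 968.15/1267.00 = 0.2359.
W₁ = η₁·Q_H = 0.2359 × 562 = 133 kJ.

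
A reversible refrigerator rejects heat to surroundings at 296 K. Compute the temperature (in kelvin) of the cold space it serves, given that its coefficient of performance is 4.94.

T_C ≈ 246 K

COP_R = T_C/(T_H − T_C) ⇒ T_C = T_H·COP_R/(1 + COP_R) = 296.00 × 4.94/(1 + 4.94) = 246 K.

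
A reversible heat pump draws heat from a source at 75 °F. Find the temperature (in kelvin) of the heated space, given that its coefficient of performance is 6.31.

T_H ≈ 353.0 K

T_C = 75 °F → (75 − 32) × 5/9 = 23.89 °C = 297.04 K.
COP_HP = T_H/(T_H − T_C) ⇒ T_H = T_C·COP_HP/(COP_HP − 1) = 297.04 × 6.31/(6.31 − 1) = 353.0 K.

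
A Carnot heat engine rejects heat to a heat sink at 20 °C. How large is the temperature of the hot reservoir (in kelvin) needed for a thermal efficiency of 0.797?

T_H ≈ 1440 K

T_C = 20 °C → 20 + 273.15 = 293.15 K.
From η = 1 − T_C/T_H, solving for T_H gives T_H = T_C/(1 − η) = 293.15/(1 − 0.797) = 1440 K.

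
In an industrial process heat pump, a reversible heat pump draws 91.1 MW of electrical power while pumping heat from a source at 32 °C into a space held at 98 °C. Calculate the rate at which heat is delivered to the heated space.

T_H = 98 °C → 98 + 273.15 = 371.15 K.
T_C = 32 °C → 32 + 273.15 = 305.15 K.
For a reversible heat pump, COP_HP = T_H/(T_H − T_C) = 371.15/66.00 = 5.6235.
Q_H = COP_HP · W = 5.6235 × 91.1 = 512.3 MW.

Q̇_H ≈ 512.3 MW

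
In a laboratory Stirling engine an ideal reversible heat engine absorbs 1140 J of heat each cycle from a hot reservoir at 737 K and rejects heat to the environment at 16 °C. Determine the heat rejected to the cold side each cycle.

T_C = 16 °C → 16 + 273.15 = 289.15 K.
Since the cycle is reversible, η = 1 − T_C/T_H = 1 − 289.15/737.00 = 0.6077.
For a reversible cycle Q_C/Q_H = T_C/T_H, so Q_C = 1140 × 289.15/737.00 = 447 J.

Q_C ≈ 447 J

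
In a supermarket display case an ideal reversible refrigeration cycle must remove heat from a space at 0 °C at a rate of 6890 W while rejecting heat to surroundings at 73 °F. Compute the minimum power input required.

T_H = 73 °F → (73 − 32) × 5/9 = 22.78 °C = 295.93 K.
T_C = 0 °C → 0 + 273.15 = 273.15 K.
COP_R = T_C/(T_H − T_C) = 273.15/22.78 = 11.9920.
W = Q_C/COP_R = 6890/11.9920 = 575 W.

Ẇ_in ≈ 575 W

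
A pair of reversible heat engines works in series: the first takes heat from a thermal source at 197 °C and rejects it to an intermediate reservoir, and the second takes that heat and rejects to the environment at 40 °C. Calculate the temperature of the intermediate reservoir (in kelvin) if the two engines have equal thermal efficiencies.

T_H = 197 °C → 197 + 273.15 = 470.15 K.
T_C = 40 °C → 40 + 273.15 = 313.15 K.
Equal efficiencies require 1 − T_m/T_H = 1 − T_C/T_m, i.e. T_m/T_H = T_C/T_m, so T_m = √(T_H·T_C) = √(470.15 × 313.15) = 384 K.

T_m ≈ 384 K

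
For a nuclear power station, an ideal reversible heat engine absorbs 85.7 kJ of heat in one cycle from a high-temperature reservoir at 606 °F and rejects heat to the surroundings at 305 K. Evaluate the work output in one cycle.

W ≈ 41.6 kJ

T_H = 606 °F → (606 − 32) × 5/9 = 318.89 °C = 592.04 K.
Since the cycle is reversible, η = 1 − T_C/T_H = 1 − 305.00/592.04 = 0.4848.
W = η·Q_H = 0.4848 × 85.7 = 41.6 kJ.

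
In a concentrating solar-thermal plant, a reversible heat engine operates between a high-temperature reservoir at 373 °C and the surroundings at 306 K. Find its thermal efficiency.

T_H = 373 °C → 373 + 273.15 = 646.15 K.
Carnot efficiency: η = 1 − T_C/T_H = 1 − 306.00/646.15 = 0.526.

η ≈ 0.526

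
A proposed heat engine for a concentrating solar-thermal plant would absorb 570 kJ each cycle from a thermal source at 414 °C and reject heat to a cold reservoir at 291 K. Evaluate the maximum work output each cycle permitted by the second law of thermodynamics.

T_H = 414 °C → 414 + 273.15 = 687.15 K.
By the Carnot theorem, η_max = 1 − T_C/T_H = 1 − 291.00/687.15 = 0.5765.
W_max = η_max · Q_H = 0.5765 × 570 = 329 kJ.

W_max ≈ 329 kJ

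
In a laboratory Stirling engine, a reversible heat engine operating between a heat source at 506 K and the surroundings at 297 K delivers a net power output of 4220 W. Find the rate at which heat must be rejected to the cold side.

Carnot efficiency: η = 1 − T_C/T_H = 1 − 297.00/506.00 = 0.4130.
Since Q_C/Q_H = T_C/T_H and Q_H = W/η, Q_C = W·T_C/(T_H − T_C) = 4220 × 297.00/209.00 = 5997 W.

Q̇_C ≈ 5997 W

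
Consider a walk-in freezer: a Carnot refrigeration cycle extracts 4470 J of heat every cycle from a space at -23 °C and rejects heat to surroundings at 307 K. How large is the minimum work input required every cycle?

T_C = -23 °C → -23 + 273.15 = 250.15 K.
Carnot COP: COP_R = T_C/(T_H − T_C) = 250.15/56.85 = 4.4002.
W = Q_C/COP_R = 4470/4.4002 = 1016 J.

W_in ≈ 1016 J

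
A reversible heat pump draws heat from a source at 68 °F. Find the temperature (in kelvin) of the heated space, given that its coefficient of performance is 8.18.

T_C = 68 °F → (68 − 32) × 5/9 = 20.00 °C = 293.15 K.
COP_HP = T_H/(T_H − T_C) ⇒ T_H = T_C·COP_HP/(COP_HP − 1) = 293.15 × 8.18/(8.18 − 1) = 334.0 K.

T_H ≈ 334.0 K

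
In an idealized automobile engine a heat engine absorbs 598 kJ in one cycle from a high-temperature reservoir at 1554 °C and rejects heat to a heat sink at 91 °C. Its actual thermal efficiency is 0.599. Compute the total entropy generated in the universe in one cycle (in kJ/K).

T_H = 1554 °C → 1554 + 273.15 = 1827.15 K.
T_C = 91 °C → 91 + 273.15 = 364.15 K.
W = η·Q_H = 0.599 × 598 = 358.2 kJ, so Q_C = Q_H − W = 239.8 kJ.
The hot reservoir loses entropy Q_H/T_H = 598/1827.15 = 0.3273 kJ/K; the cold reservoir gains Q_C/T_C = 239.8/364.15 = 0.6585 kJ/K.
ΔS_univ = −Q_H/T_H + Q_C/T_C = 0.331 kJ/K (> 0, since η = 0.599 < η_Carnot = 0.801).

ΔS_univ ≈ 0.331 kJ/K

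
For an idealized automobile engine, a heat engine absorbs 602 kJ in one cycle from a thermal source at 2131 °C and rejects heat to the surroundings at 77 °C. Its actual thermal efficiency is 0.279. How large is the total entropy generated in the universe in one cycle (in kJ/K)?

T_H = 2131 °C → 2131 + 273.15 = 2404.15 K.
T_C = 77 °C → 77 + 273.15 = 350.15 K.
W = η·Q_H = 0.279 × 602 = 168.0 kJ, so Q_C = Q_H − W = 434.0 kJ.
Reservoir entropy changes: ΔS_H = −Q_H/T_H = −602/2404.15 = -0.2504 kJ/K and ΔS_C = +Q_C/T_C = 434.0/350.15 = 1.240 kJ/K.
ΔS_univ = −Q_H/T_H + Q_C/T_C = 0.9892 kJ/K (> 0, since η = 0.279 < η_Carnot = 0.854).

ΔS_univ ≈ 0.9892 kJ/K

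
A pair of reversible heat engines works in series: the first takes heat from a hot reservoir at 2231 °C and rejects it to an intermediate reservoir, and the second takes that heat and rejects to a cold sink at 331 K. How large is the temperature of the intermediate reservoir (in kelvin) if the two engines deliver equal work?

T_H = 2231 °C → 2231 + 273.15 = 2504.15 K.
For reversible stages Q_m = Q_H·(T_m/T_H). Setting W₁ = Q_H(1 − T_m/T_H) equal to W₂ = Q_m(1 − T_C/T_m) = Q_H·(T_m − T_C)/T_H gives T_H − T_m = T_m − T_C, so T_m = (T_H + T_C)/2 = (2504.15 + 331.00)/2 = 1420 K.

T_m ≈ 1420 K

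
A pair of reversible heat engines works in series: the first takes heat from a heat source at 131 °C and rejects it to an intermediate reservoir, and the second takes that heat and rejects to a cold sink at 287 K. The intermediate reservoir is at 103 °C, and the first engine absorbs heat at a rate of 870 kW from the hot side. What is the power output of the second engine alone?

T_H = 131 °C → 131 + 273.15 = 404.15 K.
T_m = 103 °C → 103 + 273.15 = 376.15 K.
Heat entering the second stage: Q_m = Q_H·(T_m/T_H) = 870 × 376.15/404.15 = 810 kW.
Second-stage efficiency η₂ = 1 − T_C/T_m = 1 − 287.00/376.15 = 0.2370, so W₂ = η₂·Q_m = 192 kW.

Ẇ₂ ≈ 192 kW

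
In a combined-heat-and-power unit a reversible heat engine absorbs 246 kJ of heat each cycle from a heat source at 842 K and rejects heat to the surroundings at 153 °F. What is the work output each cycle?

T_C = 153 °F → (153 − 32) × 5/9 = 67.22 °C = 340.37 K.
For a reversible engine, η = 1 − T_C/T_H = 1 − 340.37/842.00 = 0.5958.
W = η·Q_H = 0.5958 × 246 = 147 kJ.

W ≈ 147 kJ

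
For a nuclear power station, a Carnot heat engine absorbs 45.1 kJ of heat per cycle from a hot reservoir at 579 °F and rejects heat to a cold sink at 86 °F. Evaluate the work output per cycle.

W ≈ 21.4 kJ

T_H = 579 °F → (579 − 32) × 5/9 = 303.89 °C = 577.04 K.
T_C = 86 °F → (86 − 32) × 5/9 = 30.00 °C = 303.15 K.
The Carnot efficiency is η = 1 − T_C/T_H = 1 − 303.15/577.04 = 0.4746.
W = η·Q_H = 0.4746 × 45.1 = 21.4 kJ.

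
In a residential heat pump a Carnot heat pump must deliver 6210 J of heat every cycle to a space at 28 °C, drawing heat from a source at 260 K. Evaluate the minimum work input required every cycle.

W_in ≈ 849 J

T_H = 28 °C → 28 + 273.15 = 301.15 K.
For a reversible heat pump, COP_HP = T_H/(T_H − T_C) = 301.15/41.15 = 7.3183.
W = Q_H/COP_HP = 6210/7.3183 = 849 J.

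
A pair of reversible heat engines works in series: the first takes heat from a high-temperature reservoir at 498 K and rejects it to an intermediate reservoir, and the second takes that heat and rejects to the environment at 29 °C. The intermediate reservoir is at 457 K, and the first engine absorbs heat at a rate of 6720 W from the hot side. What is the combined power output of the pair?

T_C = 29 °C → 29 + 273.15 = 302.15 K.
Two reversible stages in series are equivalent to a single Carnot engine between T_H and T_C, so η_total = 1 − T_C/T_H = 1 − 302.15/498.00 = 0.3933.
W_total = η_total · Q_H = 0.3933 × 6720 = 2640 W.

Ẇ_total ≈ 2640 W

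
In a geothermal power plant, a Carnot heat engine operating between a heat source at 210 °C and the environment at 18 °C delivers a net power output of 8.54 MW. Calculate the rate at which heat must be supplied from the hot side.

T_H = 210 °C → 210 + 273.15 = 483.15 K.
T_C = 18 °C → 18 + 273.15 = 291.15 K.
For a reversible engine, η = 1 − T_C/T_H = 1 − 291.15/483.15 = 0.3974.
Q_H = W/η = 8.54/0.3974 = 21.5 MW.

Q̇_H ≈ 21.5 MW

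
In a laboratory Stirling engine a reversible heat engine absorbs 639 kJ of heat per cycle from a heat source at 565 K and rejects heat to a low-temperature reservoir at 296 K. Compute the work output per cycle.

W ≈ 304 kJ

η_rev = 1 − T_C/T_H = 1 − 296.00/565.00 = 0.4761.
W = η·Q_H = 0.4761 × 639 = 304 kJ.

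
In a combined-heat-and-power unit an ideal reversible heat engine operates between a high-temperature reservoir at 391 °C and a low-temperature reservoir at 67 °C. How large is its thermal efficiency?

η ≈ 0.488

T_H = 391 °C → 391 + 273.15 = 664.15 K.
T_C = 67 °C → 67 + 273.15 = 340.15 K.
The Carnot efficiency is η = 1 − T_C/T_H = 1 − 340.15/664.15 = 0.488.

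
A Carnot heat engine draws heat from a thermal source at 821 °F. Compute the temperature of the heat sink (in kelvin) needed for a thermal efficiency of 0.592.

T_C ≈ 290.3 K

T_H = 821 °F → (821 − 32) × 5/9 = 438.33 °C = 711.48 K.
From η = 1 − T_C/T_H, T_C = T_H·(1 − η) = 711.48 × (1 − 0.592) = 290.3 K.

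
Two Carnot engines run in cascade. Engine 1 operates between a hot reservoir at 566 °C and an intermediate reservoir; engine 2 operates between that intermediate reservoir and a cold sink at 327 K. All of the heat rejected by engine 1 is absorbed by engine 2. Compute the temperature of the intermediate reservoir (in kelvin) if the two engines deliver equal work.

T_H = 566 °C → 566 + 273.15 = 839.15 K.
For reversible stages Q_m = Q_H·(T_m/T_H). Setting W₁ = Q_H(1 − T_m/T_H) equal to W₂ = Q_m(1 − T_C/T_m) = Q_H·(T_m − T_C)/T_H gives T_H − T_m = T_m − T_C, so T_m = (T_H + T_C)/2 = (839.15 + 327.00)/2 = 583 K.

T_m ≈ 583 K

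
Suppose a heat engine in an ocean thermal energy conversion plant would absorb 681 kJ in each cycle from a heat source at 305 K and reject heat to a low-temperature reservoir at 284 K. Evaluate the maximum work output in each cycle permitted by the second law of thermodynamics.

No engine can exceed the Carnot limit: η_max = 1 − T_C/T_H = 1 − 284.00/305.00 = 0.0689.
W_max = η_max · Q_H = 0.0689 × 681 = 46.9 kJ.

W_max ≈ 46.9 kJ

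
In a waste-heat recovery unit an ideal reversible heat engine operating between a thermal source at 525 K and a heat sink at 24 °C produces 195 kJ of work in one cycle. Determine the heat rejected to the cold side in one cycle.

Q_C ≈ 254.3 kJ

T_C = 24 °C → 24 + 273.15 = 297.15 K.
The Carnot efficiency is η = 1 − T_C/T_H = 1 − 297.15/525.00 = 0.4340.
Since Q_C/Q_H = T_C/T_H and Q_H = W/η, Q_C = W·T_C/(T_H − T_C) = 195 × 297.15/227.85 = 254.3 kJ.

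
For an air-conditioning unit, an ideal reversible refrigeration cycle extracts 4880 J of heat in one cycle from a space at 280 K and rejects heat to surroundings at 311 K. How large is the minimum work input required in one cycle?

The reversible coefficient of performance is COP_R = T_C/(T_H − T_C) = 280.00/31.00 = 9.0323.
W = Q_C/COP_R = 4880/9.0323 = 540 J.

W_in ≈ 540 J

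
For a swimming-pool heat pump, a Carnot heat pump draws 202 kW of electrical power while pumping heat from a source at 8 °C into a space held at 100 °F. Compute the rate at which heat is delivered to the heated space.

T_H = 100 °F → (100 − 32) × 5/9 = 37.78 °C = 310.93 K.
T_C = 8 °C → 8 + 273.15 = 281.15 K.
The Carnot heat-pump COP is COP_HP = T_H/(T_H − T_C) = 310.93/29.78 = 10.4416.
Q_H = COP_HP · W = 10.4416 × 202 = 2109 kW.

Q̇_H ≈ 2109 kW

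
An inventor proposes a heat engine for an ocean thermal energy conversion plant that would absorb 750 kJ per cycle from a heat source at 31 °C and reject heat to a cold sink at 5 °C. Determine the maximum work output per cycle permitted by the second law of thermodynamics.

W_max ≈ 64.11 kJ

T_H = 31 °C → 31 + 273.15 = 304.15 K.
T_C = 5 °C → 5 + 273.15 = 278.15 K.
The second-law ceiling is the Carnot efficiency, η_max = 1 − T_C/T_H = 1 − 278.15/304.15 = 0.0855.
W_max = η_max · Q_H = 0.0855 × 750 = 64.11 kJ.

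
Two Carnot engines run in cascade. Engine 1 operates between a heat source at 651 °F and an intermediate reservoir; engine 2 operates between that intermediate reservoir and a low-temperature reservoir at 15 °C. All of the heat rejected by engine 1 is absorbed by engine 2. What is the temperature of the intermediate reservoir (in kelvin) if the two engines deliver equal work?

T_m ≈ 453 K

T_H = 651 °F → (651 − 32) × 5/9 = 343.89 °C = 617.04 K.
T_C = 15 °C → 15 + 273.15 = 288.15 K.
For reversible stages Q_m = Q_H·(T_m/T_H). Setting W₁ = Q_H(1 − T_m/T_H) equal to W₂ = Q_m(1 − T_C/T_m) = Q_H·(T_m − T_C)/T_H gives T_H − T_m = T_m − T_C, so T_m = (T_H + T_C)/2 = (617.04 + 288.15)/2 = 453 K.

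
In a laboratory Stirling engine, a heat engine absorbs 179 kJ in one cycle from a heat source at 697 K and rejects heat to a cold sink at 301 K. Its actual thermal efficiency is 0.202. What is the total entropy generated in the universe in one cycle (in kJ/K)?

W = η·Q_H = 0.202 × 179 = 36.16 kJ, so Q_C = Q_H − W = 142.8 kJ.
Reservoir entropy changes: ΔS_H = −Q_H/T_H = −179/697.00 = -0.2568 kJ/K and ΔS_C = +Q_C/T_C = 142.8/301.00 = 0.4746 kJ/K.
ΔS_univ = −Q_H/T_H + Q_C/T_C = 0.218 kJ/K (> 0, since η = 0.202 < η_Carnot = 0.568).

ΔS_univ ≈ 0.218 kJ/K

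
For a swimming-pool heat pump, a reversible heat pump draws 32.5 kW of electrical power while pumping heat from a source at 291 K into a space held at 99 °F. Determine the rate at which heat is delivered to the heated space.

Q̇_H ≈ 520.7 kW

T_H = 99 °F → (99 − 32) × 5/9 = 37.22 °C = 310.37 K.
For a reversible heat pump, COP_HP = T_H/(T_H − T_C) = 310.37/19.37 = 16.0215.
Q_H = COP_HP · W = 16.0215 × 32.5 = 520.7 kW.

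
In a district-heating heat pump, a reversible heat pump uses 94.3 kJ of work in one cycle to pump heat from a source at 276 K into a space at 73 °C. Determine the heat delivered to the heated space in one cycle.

Q_H ≈ 465 kJ

T_H = 73 °C → 73 + 273.15 = 346.15 K.
For a reversible heat pump, COP_HP = T_H/(T_H − T_C) = 346.15/70.15 = 4.9344.
Q_H = COP_HP · W = 4.9344 × 94.3 = 465 kJ.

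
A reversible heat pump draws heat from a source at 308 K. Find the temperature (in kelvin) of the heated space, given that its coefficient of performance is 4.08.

COP_HP = T_H/(T_H − T_C) ⇒ T_H = T_C·COP_HP/(COP_HP − 1) = 308.00 × 4.08/(4.08 − 1) = 408 K.

T_H ≈ 408 K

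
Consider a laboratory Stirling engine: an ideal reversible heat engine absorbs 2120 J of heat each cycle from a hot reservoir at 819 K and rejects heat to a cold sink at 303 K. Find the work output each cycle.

W ≈ 1340 J

Carnot efficiency: η = 1 − T_C/T_H = 1 − 303.00/819.00 = 0.6300.
W = η·Q_H = 0.6300 × 2120 = 1340 J.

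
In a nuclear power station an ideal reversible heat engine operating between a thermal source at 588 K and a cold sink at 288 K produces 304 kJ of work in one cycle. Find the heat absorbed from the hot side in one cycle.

For a reversible engine, η = 1 − T_C/T_H = 1 − 288.00/588.00 = 0.5102.
Q_H = W/η = 304/0.5102 = 595.8 kJ.

Q_H ≈ 595.8 kJ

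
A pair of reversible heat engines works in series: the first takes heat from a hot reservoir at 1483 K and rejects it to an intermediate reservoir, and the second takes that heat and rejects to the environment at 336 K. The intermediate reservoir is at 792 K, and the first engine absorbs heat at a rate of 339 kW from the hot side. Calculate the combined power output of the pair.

Two reversible stages in series are equivalent to a single Carnot engine between T_H and T_C, so η_total = 1 − T_C/T_H = 1 − 336.00/1483.00 = 0.7734.
W_total = η_total · Q_H = 0.7734 × 339 = 262.2 kW.

Ẇ_total ≈ 262.2 kW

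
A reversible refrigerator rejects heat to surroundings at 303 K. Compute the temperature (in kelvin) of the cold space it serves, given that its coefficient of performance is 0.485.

T_C ≈ 98.96 K

COP_R = T_C/(T_H − T_C) ⇒ T_C = T_H·COP_R/(1 + COP_R) = 303.00 × 0.485/(1 + 0.485) = 98.96 K.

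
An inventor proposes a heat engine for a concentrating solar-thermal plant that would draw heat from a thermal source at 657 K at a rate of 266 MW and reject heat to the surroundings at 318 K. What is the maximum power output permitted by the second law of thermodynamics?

Ẇ_max ≈ 137.3 MW

The second-law ceiling is the Carnot efficiency, η_max = 1 − T_C/T_H = 1 − 318.00/657.00 = 0.5160.
W_max = η_max · Q_H = 0.5160 × 266 = 137.3 MW.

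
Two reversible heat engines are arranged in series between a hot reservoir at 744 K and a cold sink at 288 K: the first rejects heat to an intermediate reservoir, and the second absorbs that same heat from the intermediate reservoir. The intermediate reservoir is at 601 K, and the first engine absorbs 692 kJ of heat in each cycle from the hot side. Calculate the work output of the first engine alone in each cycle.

First-stage efficiency η₁ = 1 − T_m/T_H = 1 − 601.00/744.00 = 0.1922.
W₁ = η₁·Q_H = 0.1922 × 692 = 133.0 kJ.

W₁ ≈ 133.0 kJ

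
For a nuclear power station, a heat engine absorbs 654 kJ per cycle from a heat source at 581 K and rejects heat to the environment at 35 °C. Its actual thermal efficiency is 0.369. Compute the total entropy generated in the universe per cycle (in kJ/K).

T_C = 35 °C → 35 + 273.15 = 308.15 K.
W = η·Q_H = 0.369 × 654 = 241.3 kJ, so Q_C = Q_H − W = 412.7 kJ.
The hot reservoir loses entropy Q_H/T_H = 654/581.00 = 1.126 kJ/K; the cold reservoir gains Q_C/T_C = 412.7/308.15 = 1.339 kJ/K.
ΔS_univ = −Q_H/T_H + Q_C/T_C = 0.214 kJ/K (> 0, since η = 0.369 < η_Carnot = 0.470).

ΔS_univ ≈ 0.214 kJ/K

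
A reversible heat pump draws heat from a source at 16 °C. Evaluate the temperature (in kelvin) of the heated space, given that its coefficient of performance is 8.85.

T_C = 16 °C → 16 + 273.15 = 289.15 K.
COP_HP = T_H/(T_H − T_C) ⇒ T_H = T_C·COP_HP/(COP_HP − 1) = 289.15 × 8.85/(8.85 − 1) = 326 K.

T_H ≈ 326 K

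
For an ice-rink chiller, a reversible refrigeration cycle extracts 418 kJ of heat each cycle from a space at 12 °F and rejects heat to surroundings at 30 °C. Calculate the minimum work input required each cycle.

W_in ≈ 65.58 kJ

T_H = 30 °C → 30 + 273.15 = 303.15 K.
T_C = 12 °F → (12 − 32) × 5/9 = -11.11 °C = 262.04 K.
The reversible coefficient of performance is COP_R = T_C/(T_H − T_C) = 262.04/41.11 = 6.3739.
W = Q_C/COP_R = 418/6.3739 = 65.58 kJ.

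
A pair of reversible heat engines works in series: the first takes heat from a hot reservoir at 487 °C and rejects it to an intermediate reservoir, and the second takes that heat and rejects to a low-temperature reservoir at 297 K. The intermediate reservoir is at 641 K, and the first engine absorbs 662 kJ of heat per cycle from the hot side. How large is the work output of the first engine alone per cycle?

T_H = 487 °C → 487 + 273.15 = 760.15 K.
First-stage efficiency η₁ = 1 − T_m/T_H = 1 − 641.00/760.15 = 0.1567.
W₁ = η₁·Q_H = 0.1567 × 662 = 104 kJ.

W₁ ≈ 104 kJ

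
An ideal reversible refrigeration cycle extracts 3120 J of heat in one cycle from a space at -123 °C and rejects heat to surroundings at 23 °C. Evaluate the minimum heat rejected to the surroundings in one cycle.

T_H = 23 °C → 23 + 273.15 = 296.15 K.
T_C = -123 °C → -123 + 273.15 = 150.15 K.
For a reversible cycle Q_H/Q_C = T_H/T_C, so Q_H = Q_C·T_H/T_C = 3120 × 296.15/150.15 = 6154 J.

Q_H ≈ 6154 J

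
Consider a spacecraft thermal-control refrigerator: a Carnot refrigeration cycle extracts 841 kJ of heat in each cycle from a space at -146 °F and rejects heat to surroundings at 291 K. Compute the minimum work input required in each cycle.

W_in ≈ 563 kJ

T_C = -146 °F → (-146 − 32) × 5/9 = -98.89 °C = 174.26 K.
The reversible coefficient of performance is COP_R = T_C/(T_H − T_C) = 174.26/116.74 = 1.4927.
W = Q_C/COP_R = 841/1.4927 = 563 kJ.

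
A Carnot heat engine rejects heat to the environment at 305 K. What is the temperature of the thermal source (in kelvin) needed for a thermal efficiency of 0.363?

T_H ≈ 479 K

From η = 1 − T_C/T_H, solving for T_H gives T_H = T_C/(1 − η) = 305.00/(1 − 0.363) = 479 K.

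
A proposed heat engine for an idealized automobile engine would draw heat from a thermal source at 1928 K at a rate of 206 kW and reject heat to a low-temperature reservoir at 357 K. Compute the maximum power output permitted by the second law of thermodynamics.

Ẇ_max ≈ 168 kW

The upper bound on efficiency is η_max = 1 − T_C/T_H = 1 − 357.00/1928.00 = 0.8148.
W_max = η_max · Q_H = 0.8148 × 206 = 168 kW.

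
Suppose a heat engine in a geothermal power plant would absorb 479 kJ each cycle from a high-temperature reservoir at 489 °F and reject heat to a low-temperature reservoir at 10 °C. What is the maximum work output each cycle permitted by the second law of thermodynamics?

T_H = 489 °F → (489 − 32) × 5/9 = 253.89 °C = 527.04 K.
T_C = 10 °C → 10 + 273.15 = 283.15 K.
The upper bound on efficiency is η_max = 1 − T_C/T_H = 1 − 283.15/527.04 = 0.4628.
W_max = η_max · Q_H = 0.4628 × 479 = 221.7 kJ.

W_max ≈ 221.7 kJ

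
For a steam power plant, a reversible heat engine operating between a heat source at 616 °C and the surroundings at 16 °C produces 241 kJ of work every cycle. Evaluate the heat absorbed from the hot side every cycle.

Q_H ≈ 357.1 kJ

T_H = 616 °C → 616 + 273.15 = 889.15 K.
T_C = 16 °C → 16 + 273.15 = 289.15 K.
For a reversible engine, η = 1 − T_C/T_H = 1 − 289.15/889.15 = 0.6748.
Q_H = W/η = 241/0.6748 = 357.1 kJ.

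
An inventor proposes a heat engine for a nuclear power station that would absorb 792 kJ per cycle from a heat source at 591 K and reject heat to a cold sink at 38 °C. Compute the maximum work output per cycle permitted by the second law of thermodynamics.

T_C = 38 °C → 38 + 273.15 = 311.15 K.
The second-law ceiling is the Carnot efficiency, η_max = 1 − T_C/T_H = 1 − 311.15/591.00 = 0.4735.
W_max = η_max · Q_H = 0.4735 × 792 = 375.0 kJ.

W_max ≈ 375.0 kJ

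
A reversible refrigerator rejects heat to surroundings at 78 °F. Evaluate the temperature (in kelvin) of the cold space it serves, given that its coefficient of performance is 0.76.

T_C ≈ 129.0 K

T_H = 78 °F → (78 − 32) × 5/9 = 25.56 °C = 298.71 K.
COP_R = T_C/(T_H − T_C) ⇒ T_C = T_H·COP_R/(1 + COP_R) = 298.71 × 0.76/(1 + 0.76) = 129.0 K.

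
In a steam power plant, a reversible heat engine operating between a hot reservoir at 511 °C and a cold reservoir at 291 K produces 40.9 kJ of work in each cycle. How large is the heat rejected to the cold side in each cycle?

T_H = 511 °C → 511 + 273.15 = 784.15 K.
For a reversible engine, η = 1 − T_C/T_H = 1 − 291.00/784.15 = 0.6289.
Since Q_C/Q_H = T_C/T_H and Q_H = W/η, Q_C = W·T_C/(T_H − T_C) = 40.9 × 291.00/493.15 = 24.1 kJ.

Q_C ≈ 24.1 kJ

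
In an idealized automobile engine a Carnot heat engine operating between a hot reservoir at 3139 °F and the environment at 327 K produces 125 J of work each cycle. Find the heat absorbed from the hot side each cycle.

Q_H ≈ 149 J

T_H = 3139 °F → (3139 − 32) × 5/9 = 1726.11 °C = 1999.26 K.
η_rev = 1 − T_C/T_H = 1 − 327.00/1999.26 = 0.8364.
Q_H = W/η = 125/0.8364 = 149 J.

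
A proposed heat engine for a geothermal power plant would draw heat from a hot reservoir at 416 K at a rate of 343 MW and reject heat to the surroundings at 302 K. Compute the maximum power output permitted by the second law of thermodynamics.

No engine can exceed the Carnot limit: η_max = 1 − T_C/T_H = 1 − 302.00/416.00 = 0.2740.
W_max = η_max · Q_H = 0.2740 × 343 = 94.0 MW.

Ẇ_max ≈ 94.0 MW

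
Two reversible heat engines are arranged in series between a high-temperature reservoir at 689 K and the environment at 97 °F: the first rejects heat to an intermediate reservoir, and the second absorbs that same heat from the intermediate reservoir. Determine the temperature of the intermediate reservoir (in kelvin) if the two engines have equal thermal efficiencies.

T_m ≈ 462 K

T_C = 97 °F → (97 − 32) × 5/9 = 36.11 °C = 309.26 K.
Equal efficiencies require 1 − T_m/T_H = 1 − T_C/T_m, i.e. T_m/T_H = T_C/T_m, so T_m = √(T_H·T_C) = √(689.00 × 309.26) = 462 K.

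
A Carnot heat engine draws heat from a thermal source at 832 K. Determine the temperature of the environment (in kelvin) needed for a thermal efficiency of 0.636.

T_C ≈ 302.8 K

From η = 1 − T_C/T_H, T_C = T_H·(1 − η) = 832.00 × (1 − 0.636) = 302.8 K.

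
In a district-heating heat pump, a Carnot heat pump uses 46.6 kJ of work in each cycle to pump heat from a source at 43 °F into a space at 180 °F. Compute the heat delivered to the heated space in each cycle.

Q_H ≈ 218 kJ

T_H = 180 °F → (180 − 32) × 5/9 = 82.22 °C = 355.37 K.
T_C = 43 °F → (43 − 32) × 5/9 = 6.11 °C = 279.26 K.
Reversible heating COP: COP_HP = T_H/(T_H − T_C) = 355.37/76.11 = 4.6691.
Q_H = COP_HP · W = 4.6691 × 46.6 = 218 kJ.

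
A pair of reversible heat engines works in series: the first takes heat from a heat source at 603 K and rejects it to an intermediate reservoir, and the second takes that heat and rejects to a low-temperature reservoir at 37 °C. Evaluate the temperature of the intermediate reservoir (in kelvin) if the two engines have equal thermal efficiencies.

T_C = 37 °C → 37 + 273.15 = 310.15 K.
Equal efficiencies require 1 − T_m/T_H = 1 − T_C/T_m, i.e. T_m/T_H = T_C/T_m, so T_m = √(T_H·T_C) = √(603.00 × 310.15) = 432 K.

T_m ≈ 432 K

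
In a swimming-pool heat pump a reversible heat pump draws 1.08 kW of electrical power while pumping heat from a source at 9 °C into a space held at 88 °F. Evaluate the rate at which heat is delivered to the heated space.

T_H = 88 °F → (88 − 32) × 5/9 = 31.11 °C = 304.26 K.
T_C = 9 °C → 9 + 273.15 = 282.15 K.
For a reversible heat pump, COP_HP = T_H/(T_H − T_C) = 304.26/22.11 = 13.7606.
Q_H = COP_HP · W = 13.7606 × 1.08 = 14.86 kW.

Q̇_H ≈ 14.86 kW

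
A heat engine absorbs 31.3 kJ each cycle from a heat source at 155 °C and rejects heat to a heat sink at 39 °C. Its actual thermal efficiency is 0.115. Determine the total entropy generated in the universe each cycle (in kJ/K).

T_H = 155 °C → 155 + 273.15 = 428.15 K.
T_C = 39 °C → 39 + 273.15 = 312.15 K.
W = η·Q_H = 0.115 × 31.3 = 3.600 kJ, so Q_C = Q_H − W = 27.70 kJ.
The hot reservoir loses entropy Q_H/T_H = 31.3/428.15 = 0.07311 kJ/K; the cold reservoir gains Q_C/T_C = 27.70/312.15 = 0.08874 kJ/K.
ΔS_univ = −Q_H/T_H + Q_C/T_C = 0.0156 kJ/K (> 0, since η = 0.115 < η_Carnot = 0.271).

ΔS_univ ≈ 0.0156 kJ/K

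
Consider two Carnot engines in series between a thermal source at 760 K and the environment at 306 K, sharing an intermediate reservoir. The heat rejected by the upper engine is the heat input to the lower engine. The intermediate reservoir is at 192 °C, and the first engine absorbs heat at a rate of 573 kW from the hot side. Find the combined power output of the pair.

Ẇ_total ≈ 342.3 kW

Two reversible stages in series are equivalent to a single Carnot engine between T_H and T_C, so η_total = 1 − T_C/T_H = 1 − 306.00/760.00 = 0.5974.
W_total = η_total · Q_H = 0.5974 × 573 = 342.3 kW.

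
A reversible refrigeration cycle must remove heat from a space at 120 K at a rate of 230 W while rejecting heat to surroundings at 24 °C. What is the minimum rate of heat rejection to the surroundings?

Q̇_H ≈ 569.5 W

T_H = 24 °C → 24 + 273.15 = 297.15 K.
For a reversible cycle Q_H/Q_C = T_H/T_C, so Q_H = Q_C·T_H/T_C = 230 × 297.15/120.00 = 569.5 W.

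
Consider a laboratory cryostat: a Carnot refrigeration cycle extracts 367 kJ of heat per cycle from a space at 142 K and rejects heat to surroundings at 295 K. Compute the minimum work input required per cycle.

W_in ≈ 395.4 kJ

For a reversible refrigerator, COP_R = T_C/(T_H − T_C) = 142.00/153.00 = 0.9281.
W = Q_C/COP_R = 367/0.9281 = 395.4 kJ.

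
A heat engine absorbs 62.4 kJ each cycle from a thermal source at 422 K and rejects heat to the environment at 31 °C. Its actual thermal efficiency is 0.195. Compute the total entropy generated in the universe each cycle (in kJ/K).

ΔS_univ ≈ 0.01729 kJ/K

T_C = 31 °C → 31 + 273.15 = 304.15 K.
W = η·Q_H = 0.195 × 62.4 = 12.17 kJ, so Q_C = Q_H − W = 50.23 kJ.
Entropy balance on the reservoirs: −Q_H/T_H = -0.1479 kJ/K, +Q_C/T_C = 0.1652 kJ/K.
ΔS_univ = −Q_H/T_H + Q_C/T_C = 0.01729 kJ/K (> 0, since η = 0.195 < η_Carnot = 0.279).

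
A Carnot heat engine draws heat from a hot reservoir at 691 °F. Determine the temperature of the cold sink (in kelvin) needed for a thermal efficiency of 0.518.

T_C ≈ 308 K

T_H = 691 °F → (691 − 32) × 5/9 = 366.11 °C = 639.26 K.
From η = 1 − T_C/T_H, T_C = T_H·(1 − η) = 639.26 × (1 − 0.518) = 308 K.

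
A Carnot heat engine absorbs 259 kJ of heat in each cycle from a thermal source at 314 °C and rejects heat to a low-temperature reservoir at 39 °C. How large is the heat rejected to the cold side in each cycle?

Q_C ≈ 138 kJ

T_H = 314 °C → 314 + 273.15 = 587.15 K.
T_C = 39 °C → 39 + 273.15 = 312.15 K.
The Carnot efficiency is η = 1 − T_C/T_H = 1 − 312.15/587.15 = 0.4684.
For a reversible cycle Q_C/Q_H = T_C/T_H, so Q_C = 259 × 312.15/587.15 = 138 kJ.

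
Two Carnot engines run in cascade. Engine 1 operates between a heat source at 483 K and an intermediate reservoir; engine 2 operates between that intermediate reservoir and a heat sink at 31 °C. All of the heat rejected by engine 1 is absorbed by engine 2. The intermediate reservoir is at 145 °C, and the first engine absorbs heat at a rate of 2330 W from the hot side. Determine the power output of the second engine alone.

T_C = 31 °C → 31 + 273.15 = 304.15 K.
T_m = 145 °C → 145 + 273.15 = 418.15 K.
Heat entering the second stage: Q_m = Q_H·(T_m/T_H) = 2330 × 418.15/483.00 = 2017 W.
Second-stage efficiency η₂ = 1 − T_C/T_m = 1 − 304.15/418.15 = 0.2726, so W₂ = η₂·Q_m = 549.9 W.

Ẇ₂ ≈ 549.9 W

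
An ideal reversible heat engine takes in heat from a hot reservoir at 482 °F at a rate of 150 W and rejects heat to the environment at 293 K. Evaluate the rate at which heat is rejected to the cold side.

Q̇_C ≈ 84.0 W

T_H = 482 °F → (482 − 32) × 5/9 = 250.00 °C = 523.15 K.
Since the cycle is reversible, η = 1 − T_C/T_H = 1 − 293.00/523.15 = 0.4399.
For a reversible cycle Q_C/Q_H = T_C/T_H, so Q_C = 150 × 293.00/523.15 = 84.0 W.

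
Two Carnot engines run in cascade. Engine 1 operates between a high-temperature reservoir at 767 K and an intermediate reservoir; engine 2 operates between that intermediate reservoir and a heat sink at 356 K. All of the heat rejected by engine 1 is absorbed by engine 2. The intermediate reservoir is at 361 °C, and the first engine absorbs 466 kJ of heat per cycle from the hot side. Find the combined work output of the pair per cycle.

Two reversible stages in series are equivalent to a single Carnot engine between T_H and T_C, so η_total = 1 − T_C/T_H = 1 − 356.00/767.00 = 0.5359.
W_total = η_total · Q_H = 0.5359 × 466 = 250 kJ.

W_total ≈ 250 kJ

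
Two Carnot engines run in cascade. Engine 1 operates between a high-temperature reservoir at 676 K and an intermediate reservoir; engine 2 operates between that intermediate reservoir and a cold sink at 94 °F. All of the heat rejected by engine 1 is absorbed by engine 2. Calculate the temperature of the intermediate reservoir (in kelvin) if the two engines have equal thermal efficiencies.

T_C = 94 °F → (94 − 32) × 5/9 = 34.44 °C = 307.59 K.
Equal efficiencies require 1 − T_m/T_H = 1 − T_C/T_m, i.e. T_m/T_H = T_C/T_m, so T_m = √(T_H·T_C) = √(676.00 × 307.59) = 456.0 K.

T_m ≈ 456.0 K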